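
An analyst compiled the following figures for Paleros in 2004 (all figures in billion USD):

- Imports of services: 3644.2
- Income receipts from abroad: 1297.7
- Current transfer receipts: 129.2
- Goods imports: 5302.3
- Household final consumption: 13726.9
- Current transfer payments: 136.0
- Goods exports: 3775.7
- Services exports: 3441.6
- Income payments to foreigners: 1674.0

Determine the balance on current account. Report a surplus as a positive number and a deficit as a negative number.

-2112.3

Goods balance = 3775.7 - 5302.3 = -1526.6
Services balance = 3441.6 - 3644.2 = -202.6
Trade balance (goods + services) = -1526.6 + (-202.6) = -1729.2
Net primary income = 1297.7 - 1674.0 = -376.3
Net secondary income = 129.2 - 136.0 = -6.8
Current account = -1729.2 + (-376.3) + (-6.8) = -2112.3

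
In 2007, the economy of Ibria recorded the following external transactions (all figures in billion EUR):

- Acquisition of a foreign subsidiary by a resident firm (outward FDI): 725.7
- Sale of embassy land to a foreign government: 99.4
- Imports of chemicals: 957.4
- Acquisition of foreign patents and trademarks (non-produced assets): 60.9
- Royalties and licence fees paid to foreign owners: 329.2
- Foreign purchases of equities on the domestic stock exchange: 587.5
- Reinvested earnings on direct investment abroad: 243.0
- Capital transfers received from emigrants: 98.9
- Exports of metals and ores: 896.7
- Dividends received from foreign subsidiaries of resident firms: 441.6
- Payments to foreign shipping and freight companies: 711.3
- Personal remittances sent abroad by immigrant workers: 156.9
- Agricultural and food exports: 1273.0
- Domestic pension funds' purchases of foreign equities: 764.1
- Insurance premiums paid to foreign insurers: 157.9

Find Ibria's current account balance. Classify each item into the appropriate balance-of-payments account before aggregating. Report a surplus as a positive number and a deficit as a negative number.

541.6

Goods: 896.7 - 957.4 + 1273.0 = 1212.3
Services: -329.2 - 157.9 - 711.3 = -1198.4
Primary income: 243.0 + 441.6 = 684.6
Secondary income: -156.9
Current account = 1212.3 + (-1198.4) + 684.6 + (-156.9) = 541.6
(Excluded from the current account — financial account: acquisition of a foreign subsidiary by a resident firm (outward FDI) 725.7, foreign purchases of equities on the domestic stock exchange 587.5, domestic pension funds' purchases of foreign equities 764.1; capital account: sale of embassy land to a foreign government 99.4, acquisition of foreign patents and trademarks (non-produced assets) 60.9, capital transfers received from emigrants 98.9.)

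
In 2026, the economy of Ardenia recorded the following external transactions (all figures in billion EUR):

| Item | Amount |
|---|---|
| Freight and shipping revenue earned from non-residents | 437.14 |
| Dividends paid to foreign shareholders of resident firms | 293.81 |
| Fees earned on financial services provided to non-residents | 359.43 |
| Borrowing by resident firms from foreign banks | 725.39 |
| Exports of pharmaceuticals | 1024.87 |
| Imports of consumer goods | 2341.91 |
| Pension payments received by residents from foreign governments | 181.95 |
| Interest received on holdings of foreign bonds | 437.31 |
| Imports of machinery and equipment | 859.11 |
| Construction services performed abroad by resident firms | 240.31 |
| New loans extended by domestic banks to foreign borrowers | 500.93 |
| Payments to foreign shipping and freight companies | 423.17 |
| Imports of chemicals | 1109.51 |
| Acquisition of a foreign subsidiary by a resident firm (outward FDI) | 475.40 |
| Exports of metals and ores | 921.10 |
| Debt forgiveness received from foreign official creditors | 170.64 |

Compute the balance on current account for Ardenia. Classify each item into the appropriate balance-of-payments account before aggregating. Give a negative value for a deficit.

-1425.40

Goods: 921.10 + 1024.87 - 859.11 - 2341.91 - 1109.51 = -2364.56
Services: 240.31 + 437.14 - 423.17 + 359.43 = 613.71
Primary income: 437.31 - 293.81 = 143.50
Secondary income: 181.95
Current account = (-2364.56) + 613.71 + 143.50 + 181.95 = -1425.40
(Excluded from the current account — financial account: borrowing by resident firms from foreign banks 725.39, new loans extended by domestic banks to foreign borrowers 500.93, acquisition of a foreign subsidiary by a resident firm (outward FDI) 475.40; capital account: debt forgiveness received from foreign official creditors 170.64.)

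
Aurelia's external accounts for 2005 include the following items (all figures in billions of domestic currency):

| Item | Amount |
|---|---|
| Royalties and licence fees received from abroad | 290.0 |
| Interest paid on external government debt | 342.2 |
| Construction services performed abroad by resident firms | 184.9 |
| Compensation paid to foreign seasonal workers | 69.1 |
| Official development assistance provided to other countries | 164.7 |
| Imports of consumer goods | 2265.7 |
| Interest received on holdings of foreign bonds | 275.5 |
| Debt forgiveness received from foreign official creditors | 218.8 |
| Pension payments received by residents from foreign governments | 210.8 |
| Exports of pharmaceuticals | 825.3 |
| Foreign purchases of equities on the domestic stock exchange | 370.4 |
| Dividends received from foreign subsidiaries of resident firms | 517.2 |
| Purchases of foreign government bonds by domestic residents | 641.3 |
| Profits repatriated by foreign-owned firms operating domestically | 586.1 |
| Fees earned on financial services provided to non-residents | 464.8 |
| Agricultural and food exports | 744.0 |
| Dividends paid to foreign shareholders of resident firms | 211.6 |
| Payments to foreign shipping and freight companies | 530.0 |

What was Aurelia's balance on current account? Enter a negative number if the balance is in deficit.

-656.9

Goods: -2265.7 + 825.3 + 744.0 = -696.4
Services: -530.0 + 290.0 + 464.8 + 184.9 = 409.7
Primary income: 517.2 - 69.1 - 342.2 - 586.1 - 211.6 + 275.5 = -416.3
Secondary income: -164.7 + 210.8 = 46.1
Current account = (-696.4) + 409.7 + (-416.3) + 46.1 = -656.9
(Excluded from the current account — capital account: debt forgiveness received from foreign official creditors 218.8; financial account: foreign purchases of equities on the domestic stock exchange 370.4, purchases of foreign government bonds by domestic residents 641.3.)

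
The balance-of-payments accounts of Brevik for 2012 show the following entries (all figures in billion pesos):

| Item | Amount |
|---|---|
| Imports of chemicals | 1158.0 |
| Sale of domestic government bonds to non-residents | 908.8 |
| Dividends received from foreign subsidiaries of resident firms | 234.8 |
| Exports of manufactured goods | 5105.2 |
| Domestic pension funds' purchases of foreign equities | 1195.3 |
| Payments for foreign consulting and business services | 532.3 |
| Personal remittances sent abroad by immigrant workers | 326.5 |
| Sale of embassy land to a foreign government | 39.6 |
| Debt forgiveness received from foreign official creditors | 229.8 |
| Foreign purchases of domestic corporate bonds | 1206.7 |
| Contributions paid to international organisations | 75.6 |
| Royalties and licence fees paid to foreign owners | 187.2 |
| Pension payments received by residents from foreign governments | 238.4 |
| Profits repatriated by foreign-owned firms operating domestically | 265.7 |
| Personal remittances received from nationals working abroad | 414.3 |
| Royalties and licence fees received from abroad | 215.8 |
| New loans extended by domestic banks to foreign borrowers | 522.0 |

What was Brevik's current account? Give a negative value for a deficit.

3663.2

Goods: -1158.0 + 5105.2 = 3947.2
Services: 215.8 - 532.3 - 187.2 = -503.7
Primary income: -265.7 + 234.8 = -30.9
Secondary income: -326.5 + 238.4 + 414.3 - 75.6 = 250.6
Current account = 3947.2 + (-503.7) + (-30.9) + 250.6 = 3663.2
(Excluded from the current account — financial account: sale of domestic government bonds to non-residents 908.8, domestic pension funds' purchases of foreign equities 1195.3, foreign purchases of domestic corporate bonds 1206.7, new loans extended by domestic banks to foreign borrowers 522.0; capital account: sale of embassy land to a foreign government 39.6, debt forgiveness received from foreign official creditors 229.8.)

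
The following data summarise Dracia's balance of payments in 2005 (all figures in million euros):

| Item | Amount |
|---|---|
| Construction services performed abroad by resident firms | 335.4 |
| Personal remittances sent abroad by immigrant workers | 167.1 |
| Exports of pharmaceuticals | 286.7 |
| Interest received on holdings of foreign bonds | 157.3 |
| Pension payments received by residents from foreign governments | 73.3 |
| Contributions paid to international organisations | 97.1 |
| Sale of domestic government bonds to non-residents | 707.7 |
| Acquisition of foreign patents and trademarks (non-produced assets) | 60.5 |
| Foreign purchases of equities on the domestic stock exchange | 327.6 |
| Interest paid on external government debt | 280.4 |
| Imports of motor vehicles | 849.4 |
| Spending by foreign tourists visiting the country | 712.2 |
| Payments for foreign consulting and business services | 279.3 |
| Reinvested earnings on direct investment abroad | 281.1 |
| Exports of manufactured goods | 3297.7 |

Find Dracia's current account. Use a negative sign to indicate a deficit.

Goods: 3297.7 + 286.7 - 849.4 = 2735.0
Services: 712.2 - 279.3 + 335.4 = 768.3
Primary income: -280.4 + 281.1 + 157.3 = 158.0
Secondary income: 73.3 - 97.1 - 167.1 = -190.9
Current account = 2735.0 + 768.3 + 158.0 + (-190.9) = 3470.4
(Excluded from the current account — financial account: sale of domestic government bonds to non-residents 707.7, foreign purchases of equities on the domestic stock exchange 327.6; capital account: acquisition of foreign patents and trademarks (non-produced assets) 60.5.)

3470.4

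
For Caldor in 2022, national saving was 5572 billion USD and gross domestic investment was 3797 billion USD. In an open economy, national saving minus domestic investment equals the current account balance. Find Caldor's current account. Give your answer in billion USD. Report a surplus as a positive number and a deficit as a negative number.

CA = S - I = 5572 - 3797 = 1775

1775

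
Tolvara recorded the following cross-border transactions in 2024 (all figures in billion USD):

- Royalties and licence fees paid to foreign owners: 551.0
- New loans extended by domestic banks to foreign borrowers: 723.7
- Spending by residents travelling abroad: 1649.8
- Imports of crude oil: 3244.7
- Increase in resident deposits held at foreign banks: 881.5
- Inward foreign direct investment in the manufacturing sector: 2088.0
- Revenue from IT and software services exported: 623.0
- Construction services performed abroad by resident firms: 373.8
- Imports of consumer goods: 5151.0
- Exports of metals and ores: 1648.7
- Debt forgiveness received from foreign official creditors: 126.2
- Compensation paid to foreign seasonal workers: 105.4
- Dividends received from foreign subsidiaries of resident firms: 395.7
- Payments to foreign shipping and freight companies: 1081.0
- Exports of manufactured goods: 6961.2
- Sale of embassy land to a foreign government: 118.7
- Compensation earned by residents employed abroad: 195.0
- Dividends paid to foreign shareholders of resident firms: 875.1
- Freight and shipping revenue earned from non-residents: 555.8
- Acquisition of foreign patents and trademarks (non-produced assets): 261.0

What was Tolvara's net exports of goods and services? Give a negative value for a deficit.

Goods: -3244.7 - 5151.0 + 6961.2 + 1648.7 = 214.2
Services: 373.8 + 623.0 + 555.8 - 551.0 - 1081.0 - 1649.8 = -1729.2
Trade balance = 214.2 + (-1729.2) = -1515.0
(Excluded from the trade balance — financial account: new loans extended by domestic banks to foreign borrowers 723.7, increase in resident deposits held at foreign banks 881.5, inward foreign direct investment in the manufacturing sector 2088.0; capital account: debt forgiveness received from foreign official creditors 126.2, sale of embassy land to a foreign government 118.7, acquisition of foreign patents and trademarks (non-produced assets) 261.0; primary income: compensation paid to foreign seasonal workers 105.4, dividends received from foreign subsidiaries of resident firms 395.7, compensation earned by residents employed abroad 195.0, dividends paid to foreign shareholders of resident firms 875.1.)

-1515.0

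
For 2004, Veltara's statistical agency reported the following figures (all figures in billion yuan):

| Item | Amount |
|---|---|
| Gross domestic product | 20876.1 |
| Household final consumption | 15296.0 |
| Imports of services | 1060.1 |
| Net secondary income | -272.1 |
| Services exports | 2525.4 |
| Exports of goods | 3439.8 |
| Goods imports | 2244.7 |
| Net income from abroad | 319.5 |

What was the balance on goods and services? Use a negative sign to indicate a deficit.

Goods balance = 3439.8 - 2244.7 = 1195.1
Services balance = 2525.4 - 1060.1 = 1465.3
Trade balance (goods + services) = 1195.1 + 1465.3 = 2660.4

2660.4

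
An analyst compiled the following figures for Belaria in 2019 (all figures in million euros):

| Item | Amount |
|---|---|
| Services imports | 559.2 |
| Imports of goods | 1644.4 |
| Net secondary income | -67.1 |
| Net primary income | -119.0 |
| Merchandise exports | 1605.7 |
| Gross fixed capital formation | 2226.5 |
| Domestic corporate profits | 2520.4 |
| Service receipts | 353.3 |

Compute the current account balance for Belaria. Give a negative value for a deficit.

-430.7

Goods balance = 1605.7 - 1644.4 = -38.7
Services balance = 353.3 - 559.2 = -205.9
Trade balance (goods + services) = -38.7 + (-205.9) = -244.6
Net primary income = -119.0
Net secondary income = -67.1
Current account = -244.6 + (-119.0) + (-67.1) = -430.7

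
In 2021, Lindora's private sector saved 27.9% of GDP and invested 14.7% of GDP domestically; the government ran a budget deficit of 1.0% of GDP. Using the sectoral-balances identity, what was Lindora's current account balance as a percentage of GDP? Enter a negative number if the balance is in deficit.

By the sectoral-balances identity, CA = (S_private - I) + (T - G).
Private balance = 27.9 - 14.7 = 13.2
Government balance (T - G) = -1.0
CA = 13.2 + (-1.0) = 12.2

12.2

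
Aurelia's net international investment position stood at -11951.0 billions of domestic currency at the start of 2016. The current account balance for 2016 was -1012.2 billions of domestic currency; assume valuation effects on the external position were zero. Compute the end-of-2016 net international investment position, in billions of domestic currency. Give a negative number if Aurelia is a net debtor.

With no valuation effects, change in NIIP = current account = -1012.2
End-of-year NIIP = -11951.0 + (-1012.2) = -12963.2

-12963.2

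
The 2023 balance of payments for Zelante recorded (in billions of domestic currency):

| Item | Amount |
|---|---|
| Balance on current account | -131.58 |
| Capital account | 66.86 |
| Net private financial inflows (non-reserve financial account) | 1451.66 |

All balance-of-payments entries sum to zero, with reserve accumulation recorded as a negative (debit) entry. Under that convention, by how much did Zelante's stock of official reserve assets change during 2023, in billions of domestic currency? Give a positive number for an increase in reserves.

1386.94

Official reserve transactions balance = -((-131.58) + 66.86 + 1451.66) = -1386.94
An accumulation of reserves is recorded as a debit (negative entry), so the change in the stock of reserves is the negative of that balance.
Change in official reserves = -(-1386.94) = 1386.94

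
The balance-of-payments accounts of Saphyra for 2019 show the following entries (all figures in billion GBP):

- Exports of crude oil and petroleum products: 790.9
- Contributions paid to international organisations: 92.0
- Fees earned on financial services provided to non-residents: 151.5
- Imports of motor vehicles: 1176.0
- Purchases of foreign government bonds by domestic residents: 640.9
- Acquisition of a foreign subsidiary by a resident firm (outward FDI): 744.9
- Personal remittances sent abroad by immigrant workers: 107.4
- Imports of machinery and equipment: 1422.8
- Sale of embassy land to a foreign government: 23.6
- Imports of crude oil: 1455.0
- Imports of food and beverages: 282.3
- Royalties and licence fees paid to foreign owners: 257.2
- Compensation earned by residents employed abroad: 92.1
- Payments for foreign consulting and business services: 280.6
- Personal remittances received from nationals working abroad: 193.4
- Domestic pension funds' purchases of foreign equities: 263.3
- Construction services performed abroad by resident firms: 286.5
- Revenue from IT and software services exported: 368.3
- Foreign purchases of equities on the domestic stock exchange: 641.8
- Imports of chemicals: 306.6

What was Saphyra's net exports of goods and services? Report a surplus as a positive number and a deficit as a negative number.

Goods: -1176.0 - 1455.0 - 1422.8 + 790.9 - 282.3 - 306.6 = -3851.8
Services: -280.6 + 286.5 + 368.3 + 151.5 - 257.2 = 268.5
Trade balance = -3851.8 + 268.5 = -3583.3
(Excluded from the trade balance — secondary income: contributions paid to international organisations 92.0, personal remittances sent abroad by immigrant workers 107.4, personal remittances received from nationals working abroad 193.4; financial account: purchases of foreign government bonds by domestic residents 640.9, acquisition of a foreign subsidiary by a resident firm (outward FDI) 744.9, domestic pension funds' purchases of foreign equities 263.3, foreign purchases of equities on the domestic stock exchange 641.8; capital account: sale of embassy land to a foreign government 23.6; primary income: compensation earned by residents employed abroad 92.1.)

-3583.3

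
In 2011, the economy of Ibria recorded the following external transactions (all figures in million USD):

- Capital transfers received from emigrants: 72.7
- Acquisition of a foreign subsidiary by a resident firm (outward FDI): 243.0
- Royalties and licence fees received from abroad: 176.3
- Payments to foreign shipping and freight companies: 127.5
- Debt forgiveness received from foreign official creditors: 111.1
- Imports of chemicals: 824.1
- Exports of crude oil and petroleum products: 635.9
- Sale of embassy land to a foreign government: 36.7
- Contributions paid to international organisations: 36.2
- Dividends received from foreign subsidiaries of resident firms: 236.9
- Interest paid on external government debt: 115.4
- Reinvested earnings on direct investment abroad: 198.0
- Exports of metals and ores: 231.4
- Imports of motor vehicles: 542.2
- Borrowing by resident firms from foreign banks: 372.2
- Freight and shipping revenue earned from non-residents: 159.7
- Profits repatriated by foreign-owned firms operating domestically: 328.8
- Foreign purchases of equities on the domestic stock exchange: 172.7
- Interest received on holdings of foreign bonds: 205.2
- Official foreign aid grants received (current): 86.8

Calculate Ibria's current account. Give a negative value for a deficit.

Goods: 635.9 + 231.4 - 542.2 - 824.1 = -499.0
Services: 159.7 - 127.5 + 176.3 = 208.5
Primary income: 205.2 + 236.9 + 198.0 - 328.8 - 115.4 = 195.9
Secondary income: 86.8 - 36.2 = 50.6
Current account = (-499.0) + 208.5 + 195.9 + 50.6 = -44.0
(Excluded from the current account — capital account: capital transfers received from emigrants 72.7, debt forgiveness received from foreign official creditors 111.1, sale of embassy land to a foreign government 36.7; financial account: acquisition of a foreign subsidiary by a resident firm (outward FDI) 243.0, borrowing by resident firms from foreign banks 372.2, foreign purchases of equities on the domestic stock exchange 172.7.)

-44.0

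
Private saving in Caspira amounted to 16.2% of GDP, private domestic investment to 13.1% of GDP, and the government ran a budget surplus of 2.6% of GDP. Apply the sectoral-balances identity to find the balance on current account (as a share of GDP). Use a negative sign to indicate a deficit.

By the sectoral-balances identity, CA = (S_private - I) + (T - G).
Private balance = 16.2 - 13.1 = 3.1
Government balance (T - G) = 2.6
CA = 3.1 + 2.6 = 5.7

5.7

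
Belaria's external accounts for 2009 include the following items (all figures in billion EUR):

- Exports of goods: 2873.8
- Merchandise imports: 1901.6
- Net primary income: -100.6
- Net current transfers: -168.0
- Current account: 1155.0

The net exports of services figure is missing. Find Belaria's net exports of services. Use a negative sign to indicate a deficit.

Current account = goods balance + services balance + net primary income + net secondary income
Sum of the known components = 703.6
Net exports of services = CA - (known components) = 1155.0 - 703.6 = 451.4

451.4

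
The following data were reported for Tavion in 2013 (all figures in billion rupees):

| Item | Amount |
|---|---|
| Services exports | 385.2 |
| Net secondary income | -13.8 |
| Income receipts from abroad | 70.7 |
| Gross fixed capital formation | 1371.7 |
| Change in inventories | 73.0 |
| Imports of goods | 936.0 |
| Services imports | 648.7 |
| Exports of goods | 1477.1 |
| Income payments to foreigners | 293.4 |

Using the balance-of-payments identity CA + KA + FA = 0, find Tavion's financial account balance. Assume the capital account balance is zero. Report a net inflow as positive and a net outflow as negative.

Goods balance = 1477.1 - 936.0 = 541.1
Services balance = 385.2 - 648.7 = -263.5
Trade balance (goods + services) = 541.1 + (-263.5) = 277.6
Net primary income = 70.7 - 293.4 = -222.7
Net secondary income = -13.8
Current account = 277.6 + (-222.7) + (-13.8) = 41.1
Financial account = -(41.1) = -41.1

-41.1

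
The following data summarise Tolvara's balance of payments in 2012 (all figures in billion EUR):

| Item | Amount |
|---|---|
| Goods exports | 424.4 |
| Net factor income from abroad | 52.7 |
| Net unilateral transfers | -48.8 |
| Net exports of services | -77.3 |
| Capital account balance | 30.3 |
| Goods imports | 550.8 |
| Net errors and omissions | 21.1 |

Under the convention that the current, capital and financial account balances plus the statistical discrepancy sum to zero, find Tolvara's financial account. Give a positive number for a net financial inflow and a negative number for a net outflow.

148.4

Goods balance = 424.4 - 550.8 = -126.4
Services balance = -77.3
Trade balance (goods + services) = -126.4 + (-77.3) = -203.7
Net primary income = 52.7
Net secondary income = -48.8
Current account = -203.7 + 52.7 + (-48.8) = -199.8
Financial account = -(-199.8 + 30.3 + 21.1) = 148.4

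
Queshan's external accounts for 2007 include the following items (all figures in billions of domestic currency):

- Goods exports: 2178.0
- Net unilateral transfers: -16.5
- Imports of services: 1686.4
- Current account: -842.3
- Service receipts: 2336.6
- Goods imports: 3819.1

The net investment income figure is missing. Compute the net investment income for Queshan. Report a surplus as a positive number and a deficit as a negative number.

Current account = goods balance + services balance + net primary income + net secondary income
Sum of the known components = -1007.4
Net investment income = CA - (known components) = -842.3 - (-1007.4) = 165.1

165.1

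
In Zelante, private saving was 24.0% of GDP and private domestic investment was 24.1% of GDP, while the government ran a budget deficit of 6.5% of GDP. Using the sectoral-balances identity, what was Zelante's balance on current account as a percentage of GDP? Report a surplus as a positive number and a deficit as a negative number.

By the sectoral-balances identity, CA = (S_private - I) + (T - G).
Private balance = 24.0 - 24.1 = -0.1
Government balance (T - G) = -6.5
CA = -0.1 + (-6.5) = -6.6

-6.6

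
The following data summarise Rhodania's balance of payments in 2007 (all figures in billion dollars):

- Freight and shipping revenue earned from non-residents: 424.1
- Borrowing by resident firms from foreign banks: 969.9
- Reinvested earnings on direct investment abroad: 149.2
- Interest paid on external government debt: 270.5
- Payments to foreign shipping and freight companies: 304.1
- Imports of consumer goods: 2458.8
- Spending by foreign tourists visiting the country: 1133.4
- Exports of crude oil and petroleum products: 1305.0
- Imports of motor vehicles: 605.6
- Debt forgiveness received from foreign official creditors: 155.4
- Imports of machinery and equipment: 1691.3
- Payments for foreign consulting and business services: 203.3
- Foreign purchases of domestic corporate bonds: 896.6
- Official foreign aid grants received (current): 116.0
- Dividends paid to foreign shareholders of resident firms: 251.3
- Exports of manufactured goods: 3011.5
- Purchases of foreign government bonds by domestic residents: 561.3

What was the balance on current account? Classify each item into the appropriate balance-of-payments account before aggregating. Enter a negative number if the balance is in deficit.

354.3

Goods: -2458.8 + 1305.0 - 1691.3 + 3011.5 - 605.6 = -439.2
Services: 1133.4 + 424.1 - 304.1 - 203.3 = 1050.1
Primary income: -270.5 + 149.2 - 251.3 = -372.6
Secondary income: 116.0
Current account = (-439.2) + 1050.1 + (-372.6) + 116.0 = 354.3
(Excluded from the current account — financial account: borrowing by resident firms from foreign banks 969.9, foreign purchases of domestic corporate bonds 896.6, purchases of foreign government bonds by domestic residents 561.3; capital account: debt forgiveness received from foreign official creditors 155.4.)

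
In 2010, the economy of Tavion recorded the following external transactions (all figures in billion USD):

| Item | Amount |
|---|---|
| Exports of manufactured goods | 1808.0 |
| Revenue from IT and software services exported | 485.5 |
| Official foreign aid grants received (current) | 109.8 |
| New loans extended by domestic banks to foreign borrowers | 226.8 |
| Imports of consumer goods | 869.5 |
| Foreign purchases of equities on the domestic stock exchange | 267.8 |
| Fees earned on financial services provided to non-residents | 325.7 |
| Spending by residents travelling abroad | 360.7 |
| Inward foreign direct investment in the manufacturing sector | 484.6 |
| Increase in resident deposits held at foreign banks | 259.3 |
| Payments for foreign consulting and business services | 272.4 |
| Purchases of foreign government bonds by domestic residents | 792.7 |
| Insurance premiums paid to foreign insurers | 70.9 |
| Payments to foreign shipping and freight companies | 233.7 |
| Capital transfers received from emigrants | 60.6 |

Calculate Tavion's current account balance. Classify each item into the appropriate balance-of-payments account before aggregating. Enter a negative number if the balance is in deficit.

Goods: -869.5 + 1808.0 = 938.5
Services: -70.9 + 485.5 - 360.7 - 272.4 + 325.7 - 233.7 = -126.5
Secondary income: 109.8
Current account = 938.5 + (-126.5) + 109.8 = 921.8
(Excluded from the current account — financial account: new loans extended by domestic banks to foreign borrowers 226.8, foreign purchases of equities on the domestic stock exchange 267.8, inward foreign direct investment in the manufacturing sector 484.6, increase in resident deposits held at foreign banks 259.3, purchases of foreign government bonds by domestic residents 792.7; capital account: capital transfers received from emigrants 60.6.)

921.8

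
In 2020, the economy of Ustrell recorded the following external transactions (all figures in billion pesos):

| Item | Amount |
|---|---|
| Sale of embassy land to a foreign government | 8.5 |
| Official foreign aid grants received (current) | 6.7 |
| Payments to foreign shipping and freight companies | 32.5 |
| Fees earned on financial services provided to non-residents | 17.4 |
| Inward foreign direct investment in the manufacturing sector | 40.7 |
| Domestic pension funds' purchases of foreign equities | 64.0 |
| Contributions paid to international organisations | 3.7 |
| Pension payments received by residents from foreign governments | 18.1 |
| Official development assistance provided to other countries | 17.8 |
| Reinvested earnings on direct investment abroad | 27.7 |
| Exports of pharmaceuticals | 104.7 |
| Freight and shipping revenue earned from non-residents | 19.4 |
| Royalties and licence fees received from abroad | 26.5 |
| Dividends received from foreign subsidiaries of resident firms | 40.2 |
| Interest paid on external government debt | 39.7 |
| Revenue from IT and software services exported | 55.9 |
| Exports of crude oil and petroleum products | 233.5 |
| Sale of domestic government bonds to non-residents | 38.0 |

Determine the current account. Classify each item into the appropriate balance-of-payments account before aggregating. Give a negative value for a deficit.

456.4

Goods: 233.5 + 104.7 = 338.2
Services: 19.4 + 17.4 + 26.5 + 55.9 - 32.5 = 86.7
Primary income: 40.2 - 39.7 + 27.7 = 28.2
Secondary income: -3.7 - 17.8 + 6.7 + 18.1 = 3.3
Current account = 338.2 + 86.7 + 28.2 + 3.3 = 456.4
(Excluded from the current account — capital account: sale of embassy land to a foreign government 8.5; financial account: inward foreign direct investment in the manufacturing sector 40.7, domestic pension funds' purchases of foreign equities 64.0, sale of domestic government bonds to non-residents 38.0.)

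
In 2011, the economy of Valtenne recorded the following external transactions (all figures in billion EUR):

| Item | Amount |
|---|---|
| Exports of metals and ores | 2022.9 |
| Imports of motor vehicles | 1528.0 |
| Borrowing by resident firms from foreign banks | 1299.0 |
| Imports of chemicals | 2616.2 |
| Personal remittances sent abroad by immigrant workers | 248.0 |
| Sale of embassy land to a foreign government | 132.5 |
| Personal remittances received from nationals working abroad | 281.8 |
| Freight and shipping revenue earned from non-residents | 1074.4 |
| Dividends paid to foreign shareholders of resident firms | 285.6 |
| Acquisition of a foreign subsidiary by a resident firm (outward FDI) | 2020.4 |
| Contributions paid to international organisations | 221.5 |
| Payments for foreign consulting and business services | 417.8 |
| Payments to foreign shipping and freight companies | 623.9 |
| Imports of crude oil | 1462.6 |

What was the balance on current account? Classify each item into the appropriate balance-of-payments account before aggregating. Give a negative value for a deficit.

Goods: -2616.2 - 1528.0 - 1462.6 + 2022.9 = -3583.9
Services: -623.9 - 417.8 + 1074.4 = 32.7
Primary income: -285.6
Secondary income: -221.5 - 248.0 + 281.8 = -187.7
Current account = (-3583.9) + 32.7 + (-285.6) + (-187.7) = -4024.5
(Excluded from the current account — financial account: borrowing by resident firms from foreign banks 1299.0, acquisition of a foreign subsidiary by a resident firm (outward FDI) 2020.4; capital account: sale of embassy land to a foreign government 132.5.)

-4024.5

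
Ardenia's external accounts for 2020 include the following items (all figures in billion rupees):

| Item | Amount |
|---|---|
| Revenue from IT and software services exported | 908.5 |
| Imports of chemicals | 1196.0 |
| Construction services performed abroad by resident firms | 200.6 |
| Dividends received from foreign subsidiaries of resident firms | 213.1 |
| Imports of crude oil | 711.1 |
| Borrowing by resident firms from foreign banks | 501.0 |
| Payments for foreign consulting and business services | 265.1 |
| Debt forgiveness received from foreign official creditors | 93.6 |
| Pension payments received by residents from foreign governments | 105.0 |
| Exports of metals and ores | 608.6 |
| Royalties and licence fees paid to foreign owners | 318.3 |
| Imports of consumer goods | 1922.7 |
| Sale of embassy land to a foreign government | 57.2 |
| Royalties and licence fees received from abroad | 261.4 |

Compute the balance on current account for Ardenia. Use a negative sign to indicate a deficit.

Goods: -711.1 - 1922.7 - 1196.0 + 608.6 = -3221.2
Services: -265.1 + 908.5 + 261.4 + 200.6 - 318.3 = 787.1
Primary income: 213.1
Secondary income: 105.0
Current account = (-3221.2) + 787.1 + 213.1 + 105.0 = -2116.0
(Excluded from the current account — financial account: borrowing by resident firms from foreign banks 501.0; capital account: debt forgiveness received from foreign official creditors 93.6, sale of embassy land to a foreign government 57.2.)

-2116.0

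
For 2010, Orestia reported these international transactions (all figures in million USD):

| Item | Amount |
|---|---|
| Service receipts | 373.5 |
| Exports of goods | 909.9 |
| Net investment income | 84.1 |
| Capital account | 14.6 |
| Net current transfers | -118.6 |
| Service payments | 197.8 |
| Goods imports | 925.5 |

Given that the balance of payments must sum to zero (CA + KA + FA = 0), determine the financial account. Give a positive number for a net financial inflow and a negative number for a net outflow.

-140.2

Goods balance = 909.9 - 925.5 = -15.6
Services balance = 373.5 - 197.8 = 175.7
Trade balance (goods + services) = -15.6 + 175.7 = 160.1
Net primary income = 84.1
Net secondary income = -118.6
Current account = 160.1 + 84.1 + (-118.6) = 125.6
Financial account = -(125.6 + 14.6) = -140.2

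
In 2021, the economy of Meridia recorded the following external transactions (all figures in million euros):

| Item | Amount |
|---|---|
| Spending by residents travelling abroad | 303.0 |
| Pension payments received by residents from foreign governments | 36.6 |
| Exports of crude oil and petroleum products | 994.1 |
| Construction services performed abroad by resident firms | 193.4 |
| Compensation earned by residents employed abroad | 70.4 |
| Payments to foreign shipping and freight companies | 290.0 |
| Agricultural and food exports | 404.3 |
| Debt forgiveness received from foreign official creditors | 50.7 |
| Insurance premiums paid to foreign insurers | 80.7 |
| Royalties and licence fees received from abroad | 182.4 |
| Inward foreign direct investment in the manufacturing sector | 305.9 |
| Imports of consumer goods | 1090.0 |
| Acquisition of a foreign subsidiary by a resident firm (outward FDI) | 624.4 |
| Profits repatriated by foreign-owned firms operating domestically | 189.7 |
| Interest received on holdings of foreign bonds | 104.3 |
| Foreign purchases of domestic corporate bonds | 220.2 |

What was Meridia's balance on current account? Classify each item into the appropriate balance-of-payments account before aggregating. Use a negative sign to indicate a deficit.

Goods: 404.3 + 994.1 - 1090.0 = 308.4
Services: 193.4 - 303.0 + 182.4 - 290.0 - 80.7 = -297.9
Primary income: 70.4 - 189.7 + 104.3 = -15.0
Secondary income: 36.6
Current account = 308.4 + (-297.9) + (-15.0) + 36.6 = 32.1
(Excluded from the current account — capital account: debt forgiveness received from foreign official creditors 50.7; financial account: inward foreign direct investment in the manufacturing sector 305.9, acquisition of a foreign subsidiary by a resident firm (outward FDI) 624.4, foreign purchases of domestic corporate bonds 220.2.)

32.1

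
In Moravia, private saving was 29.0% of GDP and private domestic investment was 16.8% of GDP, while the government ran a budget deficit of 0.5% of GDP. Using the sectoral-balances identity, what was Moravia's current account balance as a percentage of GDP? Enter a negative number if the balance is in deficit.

11.7

By the sectoral-balances identity, CA = (S_private - I) + (T - G).
Private balance = 29.0 - 16.8 = 12.2
Government balance (T - G) = -0.5
CA = 12.2 + (-0.5) = 11.7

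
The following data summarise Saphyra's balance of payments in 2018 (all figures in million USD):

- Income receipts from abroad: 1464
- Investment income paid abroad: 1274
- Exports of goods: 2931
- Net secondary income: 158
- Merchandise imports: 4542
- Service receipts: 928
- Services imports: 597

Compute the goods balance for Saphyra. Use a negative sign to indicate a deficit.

Goods balance = 2931 - 4542 = -1611

-1611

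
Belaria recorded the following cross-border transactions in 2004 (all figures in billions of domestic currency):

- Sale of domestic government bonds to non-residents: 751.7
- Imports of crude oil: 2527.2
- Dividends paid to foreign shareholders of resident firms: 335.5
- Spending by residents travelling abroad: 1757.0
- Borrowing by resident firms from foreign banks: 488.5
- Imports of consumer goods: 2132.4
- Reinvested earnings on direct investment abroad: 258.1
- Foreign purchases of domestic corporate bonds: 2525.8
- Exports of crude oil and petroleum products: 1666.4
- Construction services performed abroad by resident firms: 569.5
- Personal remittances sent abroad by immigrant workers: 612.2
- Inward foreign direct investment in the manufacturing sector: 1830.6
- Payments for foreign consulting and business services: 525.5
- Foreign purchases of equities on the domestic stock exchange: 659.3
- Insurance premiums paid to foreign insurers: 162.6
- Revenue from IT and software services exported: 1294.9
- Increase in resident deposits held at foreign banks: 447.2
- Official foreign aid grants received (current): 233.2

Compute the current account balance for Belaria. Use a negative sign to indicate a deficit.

Goods: -2527.2 + 1666.4 - 2132.4 = -2993.2
Services: -1757.0 - 162.6 + 569.5 + 1294.9 - 525.5 = -580.7
Primary income: 258.1 - 335.5 = -77.4
Secondary income: -612.2 + 233.2 = -379.0
Current account = (-2993.2) + (-580.7) + (-77.4) + (-379.0) = -4030.3
(Excluded from the current account — financial account: sale of domestic government bonds to non-residents 751.7, borrowing by resident firms from foreign banks 488.5, foreign purchases of domestic corporate bonds 2525.8, inward foreign direct investment in the manufacturing sector 1830.6, foreign purchases of equities on the domestic stock exchange 659.3, increase in resident deposits held at foreign banks 447.2.)

-4030.3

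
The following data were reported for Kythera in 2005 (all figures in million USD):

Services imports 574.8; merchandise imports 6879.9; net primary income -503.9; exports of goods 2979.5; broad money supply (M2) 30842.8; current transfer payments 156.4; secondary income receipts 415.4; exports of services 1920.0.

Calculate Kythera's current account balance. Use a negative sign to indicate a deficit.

-2800.1

Goods balance = 2979.5 - 6879.9 = -3900.4
Services balance = 1920.0 - 574.8 = 1345.2
Trade balance (goods + services) = -3900.4 + 1345.2 = -2555.2
Net primary income = -503.9
Net secondary income = 415.4 - 156.4 = 259.0
Current account = -2555.2 + (-503.9) + 259.0 = -2800.1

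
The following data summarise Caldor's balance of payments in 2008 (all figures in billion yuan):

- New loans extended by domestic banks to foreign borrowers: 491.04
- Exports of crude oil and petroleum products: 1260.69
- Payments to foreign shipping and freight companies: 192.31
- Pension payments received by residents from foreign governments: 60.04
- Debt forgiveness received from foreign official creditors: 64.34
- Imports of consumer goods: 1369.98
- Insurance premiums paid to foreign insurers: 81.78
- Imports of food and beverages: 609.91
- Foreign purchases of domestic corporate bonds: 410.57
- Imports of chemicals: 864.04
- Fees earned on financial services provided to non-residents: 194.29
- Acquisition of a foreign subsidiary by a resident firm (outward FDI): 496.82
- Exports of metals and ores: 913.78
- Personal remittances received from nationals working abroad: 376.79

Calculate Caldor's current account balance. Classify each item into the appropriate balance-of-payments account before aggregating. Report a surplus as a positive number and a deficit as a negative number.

Goods: -864.04 + 913.78 + 1260.69 - 1369.98 - 609.91 = -669.46
Services: -81.78 + 194.29 - 192.31 = -79.80
Secondary income: 60.04 + 376.79 = 436.83
Current account = (-669.46) + (-79.80) + 436.83 = -312.43
(Excluded from the current account — financial account: new loans extended by domestic banks to foreign borrowers 491.04, foreign purchases of domestic corporate bonds 410.57, acquisition of a foreign subsidiary by a resident firm (outward FDI) 496.82; capital account: debt forgiveness received from foreign official creditors 64.34.)

-312.43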